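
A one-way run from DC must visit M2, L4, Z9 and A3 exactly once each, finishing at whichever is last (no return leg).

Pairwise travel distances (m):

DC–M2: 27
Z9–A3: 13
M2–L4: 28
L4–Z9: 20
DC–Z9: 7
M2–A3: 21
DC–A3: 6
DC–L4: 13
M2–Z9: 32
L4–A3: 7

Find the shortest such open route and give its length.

55 m — the minimum one-way total.

There are 4! = 24 possible orderings.
DC → M2 → L4 → Z9 → A3: 27+28+20+13 = 88
DC → M2 → L4 → A3 → Z9: 27+28+7+13 = 75
DC → M2 → Z9 → L4 → A3: 27+32+20+7 = 86
DC → M2 → Z9 → A3 → L4: 27+32+13+7 = 79
DC → M2 → A3 → L4 → Z9: 27+21+7+20 = 75
DC → M2 → A3 → Z9 → L4: 27+21+13+20 = 81
DC → L4 → M2 → Z9 → A3: 13+28+32+13 = 86
DC → L4 → M2 → A3 → Z9: 13+28+21+13 = 75
DC → L4 → Z9 → M2 → A3: 13+20+32+21 = 86
DC → L4 → Z9 → A3 → M2: 13+20+13+21 = 67
DC → L4 → A3 → M2 → Z9: 13+7+21+32 = 73
DC → L4 → A3 → Z9 → M2: 13+7+13+32 = 65
DC → Z9 → M2 → L4 → A3: 7+32+28+7 = 74
DC → Z9 → M2 → A3 → L4: 7+32+21+7 = 67
… (10 more)
DC → Z9 → L4 → A3 → M2: 7+20+7+21 = 55  ← best
The minimum is 55.
One shortest path: DC → Z9 → L4 → A3 → M2.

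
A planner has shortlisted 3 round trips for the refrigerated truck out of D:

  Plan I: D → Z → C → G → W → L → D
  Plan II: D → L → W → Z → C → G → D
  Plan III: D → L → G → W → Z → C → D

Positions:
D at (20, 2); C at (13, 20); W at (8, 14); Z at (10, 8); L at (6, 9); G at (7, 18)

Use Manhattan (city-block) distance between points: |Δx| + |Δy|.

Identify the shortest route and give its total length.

Plan I: 16 + 15 + 8 + 5 + 7 + 21 = 72
Plan II: 21 + 7 + 8 + 15 + 8 + 29 = 88
Plan III: 21 + 10 + 5 + 8 + 15 + 25 = 84

Shortest is Plan I, total 72.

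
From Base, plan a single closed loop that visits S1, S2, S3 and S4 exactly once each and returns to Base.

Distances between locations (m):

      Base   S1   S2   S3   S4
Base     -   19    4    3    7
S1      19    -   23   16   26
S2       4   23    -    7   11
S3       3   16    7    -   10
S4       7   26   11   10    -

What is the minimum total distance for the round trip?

60 m — the shortest possible round trip.

With 4 stops there are 4!/2 = 12 distinct round trips (a route and its reverse cost the same).
Base→S1→S2→S3→S4→Base: 19+23+7+10+7 = 66
Base→S1→S2→S4→S3→Base: 19+23+11+10+3 = 66
Base→S1→S3→S2→S4→Base: 19+16+7+11+7 = 60
Base→S1→S3→S4→S2→Base: 19+16+10+11+4 = 60
Base→S1→S4→S2→S3→Base: 19+26+11+7+3 = 66
Base→S1→S4→S3→S2→Base: 19+26+10+7+4 = 66
Base→S2→S1→S3→S4→Base: 4+23+16+10+7 = 60
Base→S2→S1→S4→S3→Base: 4+23+26+10+3 = 66
Base→S2→S3→S1→S4→Base: 4+7+16+26+7 = 60
Base→S2→S4→S1→S3→Base: 4+11+26+16+3 = 60
Base→S3→S1→S2→S4→Base: 3+16+23+11+7 = 60
Base→S3→S2→S1→S4→Base: 3+7+23+26+7 = 66
The minimum is 60.
One optimal route: Base → S1 → S3 → S2 → S4 → Base (or its reverse).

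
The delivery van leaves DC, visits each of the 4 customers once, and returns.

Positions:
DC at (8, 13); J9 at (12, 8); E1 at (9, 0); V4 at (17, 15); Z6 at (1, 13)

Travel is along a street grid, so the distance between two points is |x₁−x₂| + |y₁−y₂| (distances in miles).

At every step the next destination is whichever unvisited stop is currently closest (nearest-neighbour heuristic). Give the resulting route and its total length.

Nearest-neighbour total = 68 miles; route DC → Z6 → J9 → E1 → V4 → DC.

DC → [Z6:7 / J9:9 / V4:11 / E1:14] → Z6 (7)
Z6 → [J9:16 / V4:18 / E1:21] → J9 (16)
J9 → [E1:11 / V4:12] → E1 (11)
E1 → [V4:23] → V4 (23)
Return V4→DC: 11.
Total = 7 + 16 + 11 + 23 + 11 = 68.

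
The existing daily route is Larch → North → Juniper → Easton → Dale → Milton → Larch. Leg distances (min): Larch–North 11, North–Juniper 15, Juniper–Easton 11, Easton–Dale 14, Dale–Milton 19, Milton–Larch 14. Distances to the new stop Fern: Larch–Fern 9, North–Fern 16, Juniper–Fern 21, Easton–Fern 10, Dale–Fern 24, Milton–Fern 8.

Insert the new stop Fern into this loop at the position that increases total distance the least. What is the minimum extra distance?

Insertion cost between consecutive stops i–j is d(i,Fern) + d(Fern,j) − d(i,j):
  between Larch and North: 9 + 16 − 11 = 14
  between North and Juniper: 16 + 21 − 15 = 22
  between Juniper and Easton: 21 + 10 − 11 = 20
  between Easton and Dale: 10 + 24 − 14 = 20
  between Dale and Milton: 24 + 8 − 19 = 13
  between Milton and Larch: 8 + 9 − 14 = 3
Cheapest insertion is between Milton and Larch, adding 3.
New total = 84 + 3 = 87.

+3 min — insert Fern between Milton and Larch.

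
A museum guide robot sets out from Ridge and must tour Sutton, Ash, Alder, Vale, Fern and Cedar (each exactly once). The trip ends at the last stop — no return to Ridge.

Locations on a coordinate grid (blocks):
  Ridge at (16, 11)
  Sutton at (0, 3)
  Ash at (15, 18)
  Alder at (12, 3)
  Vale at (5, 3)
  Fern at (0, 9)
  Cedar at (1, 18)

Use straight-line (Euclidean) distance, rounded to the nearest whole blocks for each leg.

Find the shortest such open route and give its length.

There are 6! = 720 possible orderings.
Ridge - Sutton - Ash - Alder - Vale - Fern - Cedar: 18+21+15+7+8+9 = 78
Ridge - Sutton - Ash - Alder - Vale - Cedar - Fern: 18+21+15+7+16+9 = 86
Ridge - Sutton - Ash - Alder - Fern - Vale - Cedar: 18+21+15+13+8+16 = 91
Ridge - Sutton - Ash - Alder - Fern - Cedar - Vale: 18+21+15+13+9+16 = 92
Ridge - Sutton - Ash - Alder - Cedar - Vale - Fern: 18+21+15+19+16+8 = 97
Ridge - Sutton - Ash - Alder - Cedar - Fern - Vale: 18+21+15+19+9+8 = 90
Ridge - Sutton - Ash - Vale - Alder - Fern - Cedar: 18+21+18+7+13+9 = 86
Ridge - Sutton - Ash - Vale - Alder - Cedar - Fern: 18+21+18+7+19+9 = 92
… (712 more)
Ridge - Ash - Cedar - Fern - Sutton - Vale - Alder: 7+14+9+6+5+7 = 48  ← best
The minimum is 48.
One shortest path: Ridge → Ash → Cedar → Fern → Sutton → Vale → Alder.

48 blocks — the minimum one-way total.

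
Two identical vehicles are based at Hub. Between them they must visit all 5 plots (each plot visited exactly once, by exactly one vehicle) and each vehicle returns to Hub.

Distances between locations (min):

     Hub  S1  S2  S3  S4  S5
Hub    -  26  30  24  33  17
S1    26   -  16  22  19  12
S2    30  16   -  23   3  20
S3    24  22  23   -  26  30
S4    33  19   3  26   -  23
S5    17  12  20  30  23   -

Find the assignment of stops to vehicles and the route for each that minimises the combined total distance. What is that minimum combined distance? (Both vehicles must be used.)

Minimum combined distance: 129 min.

Try each way of splitting the stops between the two vehicles (each non-empty) and, for each split, find the best tour for each vehicle:
  {S1} + {S2, S3, S4, S5}: 52 + 90 = 142
  {S2} + {S1, S3, S4, S5}: 60 + 98 = 158
  {S1, S2} + {S3, S4, S5}: 72 + 90 = 162
  {S3} + {S1, S2, S4, S5}: 48 + 81 = 129
  {S1, S3} + {S2, S4, S5}: 72 + 73 = 145
  {S2, S3} + {S1, S4, S5}: 77 + 81 = 158
  … (15 splits in total)
Best: vehicle 1 Hub → S3 → Hub = 48; vehicle 2 Hub → S2 → S4 → S1 → S5 → Hub = 81; combined 129.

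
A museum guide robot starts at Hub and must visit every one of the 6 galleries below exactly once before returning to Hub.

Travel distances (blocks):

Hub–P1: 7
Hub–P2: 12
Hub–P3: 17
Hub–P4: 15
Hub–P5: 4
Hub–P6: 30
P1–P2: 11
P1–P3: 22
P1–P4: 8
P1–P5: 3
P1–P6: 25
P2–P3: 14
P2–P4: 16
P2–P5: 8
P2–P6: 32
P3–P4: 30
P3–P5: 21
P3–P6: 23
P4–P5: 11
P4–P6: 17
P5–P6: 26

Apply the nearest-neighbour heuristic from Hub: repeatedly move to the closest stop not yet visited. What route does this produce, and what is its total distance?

Hub → [P5:4 / P1:7 / P2:12 / P4:15 / P3:17 / P6:30] → P5 (4)
P5 → [P1:3 / P2:8 / P4:11 / P3:21 / P6:26] → P1 (3)
P1 → [P4:8 / P2:11 / P3:22 / P6:25] → P4 (8)
P4 → [P2:16 / P6:17 / P3:30] → P2 (16)
P2 → [P3:14 / P6:32] → P3 (14)
P3 → [P6:23] → P6 (23)
Return P6→Hub: 30.
Total = 4 + 3 + 8 + 16 + 14 + 23 + 30 = 98.

Nearest-neighbour total = 98 blocks; route Hub → P5 → P1 → P4 → P2 → P3 → P6 → Hub.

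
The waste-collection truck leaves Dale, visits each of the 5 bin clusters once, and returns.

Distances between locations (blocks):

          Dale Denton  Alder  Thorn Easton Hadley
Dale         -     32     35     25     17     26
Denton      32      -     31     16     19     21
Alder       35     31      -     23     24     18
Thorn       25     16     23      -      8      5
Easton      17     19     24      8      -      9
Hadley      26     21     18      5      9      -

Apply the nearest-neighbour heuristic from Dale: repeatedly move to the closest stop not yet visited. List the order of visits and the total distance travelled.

Dale → [Easton:17 / Thorn:25 / Hadley:26 / Denton:32 / Alder:35] → Easton (17)
Easton → [Thorn:8 / Hadley:9 / Denton:19 / Alder:24] → Thorn (8)
Thorn → [Hadley:5 / Denton:16 / Alder:23] → Hadley (5)
Hadley → [Alder:18 / Denton:21] → Alder (18)
Alder → [Denton:31] → Denton (31)
Return Denton→Dale: 32.
Total = 17 + 8 + 5 + 18 + 31 + 32 = 111.

111 blocks along Dale → Easton → Thorn → Hadley → Alder → Denton → Dale.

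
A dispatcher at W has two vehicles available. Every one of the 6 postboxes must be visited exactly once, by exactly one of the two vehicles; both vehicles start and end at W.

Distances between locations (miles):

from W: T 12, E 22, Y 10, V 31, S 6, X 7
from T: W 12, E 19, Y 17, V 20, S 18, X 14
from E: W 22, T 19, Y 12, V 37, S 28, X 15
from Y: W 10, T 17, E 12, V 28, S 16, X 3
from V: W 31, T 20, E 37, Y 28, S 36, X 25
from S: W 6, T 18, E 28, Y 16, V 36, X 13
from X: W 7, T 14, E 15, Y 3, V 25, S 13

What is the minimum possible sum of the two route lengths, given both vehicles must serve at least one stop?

There are 2^5 − 1 = 31 ways to divide the 6 stops into two non-empty groups. For each, the best each vehicle can do is its own shortest tour through its group:
  {T} + {E, Y, V, S, X}: 24 + 101 = 125
  {E} + {T, Y, V, S, X}: 44 + 82 = 126
  {T, E} + {Y, V, S, X}: 53 + 80 = 133
  {Y} + {T, E, V, S, X}: 20 + 103 = 123
  {T, Y} + {E, V, S, X}: 39 + 101 = 140
  {E, Y} + {T, V, S, X}: 44 + 76 = 120
  … (31 splits in total)
  {S} + {T, E, Y, V, X}: 12 + 91 = 103  ← best
Best: vehicle 1 W → S → W = 12; vehicle 2 W → T → V → E → Y → X → W = 91; combined 103.

Minimum combined distance: 103 miles.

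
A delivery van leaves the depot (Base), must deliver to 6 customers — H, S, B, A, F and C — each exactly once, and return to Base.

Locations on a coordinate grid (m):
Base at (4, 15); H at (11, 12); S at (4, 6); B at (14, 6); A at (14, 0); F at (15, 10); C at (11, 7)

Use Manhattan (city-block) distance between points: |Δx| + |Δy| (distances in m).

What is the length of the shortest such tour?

There are 360 distinct closed tours to check (reversals are equivalent).
Base→H→S→B→A→F→C→Base: 10+13+10+6+11+7+15 = 72
Base→H→S→B→A→C→F→Base: 10+13+10+6+10+7+16 = 72
Base→H→S→B→F→A→C→Base: 10+13+10+5+11+10+15 = 74
Base→H→S→B→F→C→A→Base: 10+13+10+5+7+10+25 = 80
Base→H→S→B→C→A→F→Base: 10+13+10+4+10+11+16 = 74
Base→H→S→B→C→F→A→Base: 10+13+10+4+7+11+25 = 80
Base→H→S→A→B→F→C→Base: 10+13+16+6+5+7+15 = 72
Base→H→S→A→B→C→F→Base: 10+13+16+6+4+7+16 = 72
… (352 more)
Base→H→F→B→A→C→S→Base: 10+6+5+6+10+8+9 = 54  ← best
The minimum is 54.
One optimal route: Base → H → F → B → A → C → S → Base (or its reverse).

54 m — the shortest possible round trip.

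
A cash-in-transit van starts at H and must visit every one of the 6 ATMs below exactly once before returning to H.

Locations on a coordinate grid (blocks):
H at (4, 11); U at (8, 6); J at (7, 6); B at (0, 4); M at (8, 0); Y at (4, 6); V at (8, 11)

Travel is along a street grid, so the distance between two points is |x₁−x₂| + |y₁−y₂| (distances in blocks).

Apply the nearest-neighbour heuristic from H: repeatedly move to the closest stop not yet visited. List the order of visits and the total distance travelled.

At H the remaining stops are V 4, Y 5, J 8, U 9, B 11, M 15; go to V.
At V the remaining stops are U 5, J 6, Y 9, M 11, B 15; go to U.
At U the remaining stops are J 1, Y 4, M 6, B 10; go to J.
At J the remaining stops are Y 3, M 7, B 9; go to Y.
At Y the remaining stops are B 6, M 10; go to B.
At B the remaining stops are M 12; go to M.
Return M→H: 15.
Total = 4 + 5 + 1 + 3 + 6 + 12 + 15 = 46.

Total distance 46 blocks via the nearest-neighbour route H → V → U → J → Y → B → M → H.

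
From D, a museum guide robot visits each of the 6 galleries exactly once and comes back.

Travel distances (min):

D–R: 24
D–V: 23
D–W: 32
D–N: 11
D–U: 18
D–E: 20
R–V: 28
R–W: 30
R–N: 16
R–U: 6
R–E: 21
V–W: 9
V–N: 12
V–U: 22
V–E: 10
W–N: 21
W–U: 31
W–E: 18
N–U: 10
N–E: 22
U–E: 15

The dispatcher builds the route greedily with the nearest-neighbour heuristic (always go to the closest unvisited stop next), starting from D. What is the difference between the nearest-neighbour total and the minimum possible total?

4 min longer than the optimal tour.

D: N=11, U=18, E=20, V=23, R=24, W=32 ⇒ N
N: U=10, V=12, R=16, W=21, E=22 ⇒ U
U: R=6, E=15, V=22, W=31 ⇒ R
R: E=21, V=28, W=30 ⇒ E
E: V=10, W=18 ⇒ V
V: W=9 ⇒ W
NN route D → N → U → R → E → V → W → D costs 99.
Optimal: D → R → U → E → W → V → N → D costs 95 (by enumerating all 360 distinct tours).
Excess = 99 − 95 = 4.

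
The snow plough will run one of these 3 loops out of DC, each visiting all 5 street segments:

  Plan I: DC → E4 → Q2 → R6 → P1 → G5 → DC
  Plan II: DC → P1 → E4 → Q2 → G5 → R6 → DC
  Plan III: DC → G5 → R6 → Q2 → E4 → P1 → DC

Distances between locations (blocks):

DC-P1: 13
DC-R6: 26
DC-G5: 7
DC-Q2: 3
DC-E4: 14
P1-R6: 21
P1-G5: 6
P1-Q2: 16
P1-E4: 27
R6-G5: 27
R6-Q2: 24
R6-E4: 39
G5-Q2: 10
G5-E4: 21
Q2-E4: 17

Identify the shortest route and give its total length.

89 blocks — Plan I is the shortest.

Plan I: 14 + 17 + 24 + 21 + 6 + 7 = 89
Plan II: 13 + 27 + 17 + 10 + 27 + 26 = 120
Plan III: 7 + 27 + 24 + 17 + 27 + 13 = 115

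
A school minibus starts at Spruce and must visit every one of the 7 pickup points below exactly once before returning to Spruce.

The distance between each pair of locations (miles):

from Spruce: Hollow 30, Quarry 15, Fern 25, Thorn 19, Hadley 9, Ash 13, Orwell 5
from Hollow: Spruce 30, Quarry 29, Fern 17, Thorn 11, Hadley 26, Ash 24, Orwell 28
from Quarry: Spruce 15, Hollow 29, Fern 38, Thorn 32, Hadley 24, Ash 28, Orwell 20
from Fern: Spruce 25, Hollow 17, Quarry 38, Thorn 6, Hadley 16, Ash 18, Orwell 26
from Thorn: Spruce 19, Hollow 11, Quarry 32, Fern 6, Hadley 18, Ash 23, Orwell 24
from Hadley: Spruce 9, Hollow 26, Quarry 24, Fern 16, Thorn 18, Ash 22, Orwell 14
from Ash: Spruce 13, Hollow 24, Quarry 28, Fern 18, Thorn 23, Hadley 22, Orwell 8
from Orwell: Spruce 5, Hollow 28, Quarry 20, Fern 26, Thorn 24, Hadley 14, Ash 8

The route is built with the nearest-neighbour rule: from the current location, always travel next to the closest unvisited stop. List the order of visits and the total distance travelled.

At Spruce the remaining stops are Orwell 5, Hadley 9, Ash 13, Quarry 15, Thorn 19, Fern 25, Hollow 30; go to Orwell.
At Orwell the remaining stops are Ash 8, Hadley 14, Quarry 20, Thorn 24, Fern 26, Hollow 28; go to Ash.
At Ash the remaining stops are Fern 18, Hadley 22, Thorn 23, Hollow 24, Quarry 28; go to Fern.
At Fern the remaining stops are Thorn 6, Hadley 16, Hollow 17, Quarry 38; go to Thorn.
At Thorn the remaining stops are Hollow 11, Hadley 18, Quarry 32; go to Hollow.
At Hollow the remaining stops are Hadley 26, Quarry 29; go to Hadley.
At Hadley the remaining stops are Quarry 24; go to Quarry.
Return Quarry→Spruce: 15.
Total = 5 + 8 + 18 + 6 + 11 + 26 + 24 + 15 = 113.

Total distance 113 miles via the nearest-neighbour route Spruce → Orwell → Ash → Fern → Thorn → Hollow → Hadley → Quarry → Spruce.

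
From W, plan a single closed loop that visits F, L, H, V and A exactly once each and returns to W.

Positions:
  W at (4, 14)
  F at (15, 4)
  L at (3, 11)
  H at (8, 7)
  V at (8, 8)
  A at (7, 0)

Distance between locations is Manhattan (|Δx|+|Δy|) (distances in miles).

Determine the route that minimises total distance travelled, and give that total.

Shortest round trip = 52 miles.

With 5 stops there are 5!/2 = 60 distinct round trips (a route and its reverse cost the same).
W-F-L-H-V-A-W: 21+19+9+1+9+17 = 76
W-F-L-H-A-V-W: 21+19+9+8+9+10 = 76
W-F-L-V-H-A-W: 21+19+8+1+8+17 = 74
W-F-L-V-A-H-W: 21+19+8+9+8+11 = 76
W-F-L-A-H-V-W: 21+19+15+8+1+10 = 74
W-F-L-A-V-H-W: 21+19+15+9+1+11 = 76
W-F-H-L-V-A-W: 21+10+9+8+9+17 = 74
W-F-H-L-A-V-W: 21+10+9+15+9+10 = 74
W-F-H-V-L-A-W: 21+10+1+8+15+17 = 72
W-F-H-V-A-L-W: 21+10+1+9+15+4 = 60
W-F-H-A-L-V-W: 21+10+8+15+8+10 = 72
W-F-H-A-V-L-W: 21+10+8+9+8+4 = 60
W-F-V-L-H-A-W: 21+11+8+9+8+17 = 74
W-F-V-L-A-H-W: 21+11+8+15+8+11 = 74
… (46 more)
W-L-V-H-F-A-W: 4+8+1+10+12+17 = 52  ← best
The minimum is 52.
One optimal route: W → L → V → H → F → A → W (or its reverse).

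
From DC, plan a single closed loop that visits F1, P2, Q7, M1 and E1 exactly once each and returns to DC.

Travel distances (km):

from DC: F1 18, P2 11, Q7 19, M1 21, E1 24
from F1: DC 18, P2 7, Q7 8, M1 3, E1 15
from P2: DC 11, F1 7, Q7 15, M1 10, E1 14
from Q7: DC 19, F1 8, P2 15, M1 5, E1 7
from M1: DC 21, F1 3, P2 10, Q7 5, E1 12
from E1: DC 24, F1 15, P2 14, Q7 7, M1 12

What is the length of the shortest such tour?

Shortest round trip = 57 km.

With 5 stops there are 5!/2 = 60 distinct round trips (a route and its reverse cost the same).
DC - F1 - P2 - Q7 - M1 - E1 - DC: 18+7+15+5+12+24 = 81
DC - F1 - P2 - Q7 - E1 - M1 - DC: 18+7+15+7+12+21 = 80
DC - F1 - P2 - M1 - Q7 - E1 - DC: 18+7+10+5+7+24 = 71
DC - F1 - P2 - M1 - E1 - Q7 - DC: 18+7+10+12+7+19 = 73
DC - F1 - P2 - E1 - Q7 - M1 - DC: 18+7+14+7+5+21 = 72
DC - F1 - P2 - E1 - M1 - Q7 - DC: 18+7+14+12+5+19 = 75
DC - F1 - Q7 - P2 - M1 - E1 - DC: 18+8+15+10+12+24 = 87
DC - F1 - Q7 - P2 - E1 - M1 - DC: 18+8+15+14+12+21 = 88
DC - F1 - Q7 - M1 - P2 - E1 - DC: 18+8+5+10+14+24 = 79
DC - F1 - Q7 - M1 - E1 - P2 - DC: 18+8+5+12+14+11 = 68
DC - F1 - Q7 - E1 - P2 - M1 - DC: 18+8+7+14+10+21 = 78
DC - F1 - Q7 - E1 - M1 - P2 - DC: 18+8+7+12+10+11 = 66
DC - F1 - M1 - P2 - Q7 - E1 - DC: 18+3+10+15+7+24 = 77
DC - F1 - M1 - P2 - E1 - Q7 - DC: 18+3+10+14+7+19 = 71
… (46 more)
DC - P2 - F1 - M1 - Q7 - E1 - DC: 11+7+3+5+7+24 = 57  ← best
The minimum is 57.
One optimal route: DC → P2 → F1 → M1 → Q7 → E1 → DC (or its reverse).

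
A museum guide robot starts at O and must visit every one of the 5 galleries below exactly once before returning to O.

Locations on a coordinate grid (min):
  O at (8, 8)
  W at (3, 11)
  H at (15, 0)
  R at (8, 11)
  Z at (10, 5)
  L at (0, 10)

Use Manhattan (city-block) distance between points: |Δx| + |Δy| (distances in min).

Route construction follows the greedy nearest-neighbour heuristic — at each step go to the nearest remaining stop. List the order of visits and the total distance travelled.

52 min along O → R → W → L → Z → H → O.

O → [R:3 / Z:5 / W:8 / L:10 / H:15] → R (3)
R → [W:5 / Z:8 / L:9 / H:18] → W (5)
W → [L:4 / Z:13 / H:23] → L (4)
L → [Z:15 / H:25] → Z (15)
Z → [H:10] → H (10)
Return H→O: 15.
Total = 3 + 5 + 4 + 15 + 10 + 15 = 52.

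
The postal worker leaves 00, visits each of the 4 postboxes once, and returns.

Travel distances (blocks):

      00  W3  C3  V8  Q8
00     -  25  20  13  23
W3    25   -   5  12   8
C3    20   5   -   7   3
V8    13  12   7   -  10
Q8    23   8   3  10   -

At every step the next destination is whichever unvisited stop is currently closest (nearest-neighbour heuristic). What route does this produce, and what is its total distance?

At 00 the remaining stops are V8 13, C3 20, Q8 23, W3 25; go to V8.
At V8 the remaining stops are C3 7, Q8 10, W3 12; go to C3.
At C3 the remaining stops are Q8 3, W3 5; go to Q8.
At Q8 the remaining stops are W3 8; go to W3.
Return W3→00: 25.
Total = 13 + 7 + 3 + 8 + 25 = 56.

56 blocks along 00 → V8 → C3 → Q8 → W3 → 00.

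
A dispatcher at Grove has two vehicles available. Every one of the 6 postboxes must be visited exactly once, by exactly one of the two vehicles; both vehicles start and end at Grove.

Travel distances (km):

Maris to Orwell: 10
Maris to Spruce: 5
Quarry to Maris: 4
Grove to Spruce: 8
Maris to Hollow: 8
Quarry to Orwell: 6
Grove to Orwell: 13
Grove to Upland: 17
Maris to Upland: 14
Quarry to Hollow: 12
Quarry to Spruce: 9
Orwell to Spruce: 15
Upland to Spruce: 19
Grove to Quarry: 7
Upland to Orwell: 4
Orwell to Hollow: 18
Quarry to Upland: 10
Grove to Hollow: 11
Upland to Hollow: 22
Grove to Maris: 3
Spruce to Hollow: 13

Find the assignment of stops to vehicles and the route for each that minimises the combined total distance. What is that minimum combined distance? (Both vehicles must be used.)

Try each way of splitting the stops between the two vehicles (each non-empty) and, for each split, find the best tour for each vehicle:
  {Quarry} + {Maris, Upland, Orwell, Spruce, Hollow}: 14 + 60 = 74
  {Maris} + {Quarry, Upland, Orwell, Spruce, Hollow}: 6 + 60 = 66
  {Quarry, Maris} + {Upland, Orwell, Spruce, Hollow}: 14 + 60 = 74
  {Upland} + {Quarry, Maris, Orwell, Spruce, Hollow}: 34 + 52 = 86
  {Quarry, Upland} + {Maris, Orwell, Spruce, Hollow}: 34 + 52 = 86
  {Maris, Upland} + {Quarry, Orwell, Spruce, Hollow}: 34 + 52 = 86
  … (31 splits in total)
Best: vehicle 1 Grove → Maris → Grove = 6; vehicle 2 Grove → Quarry → Upland → Orwell → Spruce → Hollow → Grove = 60; combined 66.

Minimum combined distance: 66 km.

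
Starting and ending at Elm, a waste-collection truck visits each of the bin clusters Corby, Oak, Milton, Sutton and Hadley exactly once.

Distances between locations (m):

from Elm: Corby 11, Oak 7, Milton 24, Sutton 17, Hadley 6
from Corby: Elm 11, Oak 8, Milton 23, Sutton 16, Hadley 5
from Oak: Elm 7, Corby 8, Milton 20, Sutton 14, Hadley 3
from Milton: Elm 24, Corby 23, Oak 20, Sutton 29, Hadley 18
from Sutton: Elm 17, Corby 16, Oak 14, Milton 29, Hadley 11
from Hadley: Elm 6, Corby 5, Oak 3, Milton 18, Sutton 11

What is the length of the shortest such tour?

With 5 stops there are 5!/2 = 60 distinct round trips (a route and its reverse cost the same).
Elm-Corby-Oak-Milton-Sutton-Hadley-Elm: 11+8+20+29+11+6 = 85
Elm-Corby-Oak-Milton-Hadley-Sutton-Elm: 11+8+20+18+11+17 = 85
Elm-Corby-Oak-Sutton-Milton-Hadley-Elm: 11+8+14+29+18+6 = 86
Elm-Corby-Oak-Sutton-Hadley-Milton-Elm: 11+8+14+11+18+24 = 86
Elm-Corby-Oak-Hadley-Milton-Sutton-Elm: 11+8+3+18+29+17 = 86
Elm-Corby-Oak-Hadley-Sutton-Milton-Elm: 11+8+3+11+29+24 = 86
Elm-Corby-Milton-Oak-Sutton-Hadley-Elm: 11+23+20+14+11+6 = 85
Elm-Corby-Milton-Oak-Hadley-Sutton-Elm: 11+23+20+3+11+17 = 85
Elm-Corby-Milton-Sutton-Oak-Hadley-Elm: 11+23+29+14+3+6 = 86
Elm-Corby-Milton-Sutton-Hadley-Oak-Elm: 11+23+29+11+3+7 = 84
Elm-Corby-Milton-Hadley-Oak-Sutton-Elm: 11+23+18+3+14+17 = 86
Elm-Corby-Milton-Hadley-Sutton-Oak-Elm: 11+23+18+11+14+7 = 84
Elm-Corby-Sutton-Oak-Milton-Hadley-Elm: 11+16+14+20+18+6 = 85
Elm-Corby-Sutton-Oak-Hadley-Milton-Elm: 11+16+14+3+18+24 = 86
… (46 more)
Elm-Corby-Sutton-Hadley-Milton-Oak-Elm: 11+16+11+18+20+7 = 83  ← best
The minimum is 83.
One optimal route: Elm → Corby → Sutton → Hadley → Milton → Oak → Elm (or its reverse).

Minimum total distance: 83 m.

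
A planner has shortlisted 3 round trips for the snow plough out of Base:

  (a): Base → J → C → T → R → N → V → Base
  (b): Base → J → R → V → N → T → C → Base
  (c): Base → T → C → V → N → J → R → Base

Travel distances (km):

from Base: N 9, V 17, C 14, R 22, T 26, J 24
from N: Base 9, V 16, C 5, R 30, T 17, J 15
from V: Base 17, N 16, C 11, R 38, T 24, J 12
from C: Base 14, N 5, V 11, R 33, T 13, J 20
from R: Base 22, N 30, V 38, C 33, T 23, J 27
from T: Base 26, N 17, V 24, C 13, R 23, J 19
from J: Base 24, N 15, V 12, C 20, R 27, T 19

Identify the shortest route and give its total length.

(a): 24 + 20 + 13 + 23 + 30 + 16 + 17 = 143
(b): 24 + 27 + 38 + 16 + 17 + 13 + 14 = 149
(c): 26 + 13 + 11 + 16 + 15 + 27 + 22 = 130

Shortest is (c), total 130 km.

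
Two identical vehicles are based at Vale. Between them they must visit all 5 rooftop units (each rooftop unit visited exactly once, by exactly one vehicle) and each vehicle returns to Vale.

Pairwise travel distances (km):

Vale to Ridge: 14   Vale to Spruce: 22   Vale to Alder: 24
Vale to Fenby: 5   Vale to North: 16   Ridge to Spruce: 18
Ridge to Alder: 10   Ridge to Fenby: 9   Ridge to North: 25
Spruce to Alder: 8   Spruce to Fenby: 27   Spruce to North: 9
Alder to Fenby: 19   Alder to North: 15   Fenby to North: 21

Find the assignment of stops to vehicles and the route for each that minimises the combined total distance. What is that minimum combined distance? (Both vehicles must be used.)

There are 2^4 − 1 = 15 ways to divide the 5 stops into two non-empty groups. For each, the best each vehicle can do is its own shortest tour through its group:
  {Ridge} + {Spruce, Alder, Fenby, North}: 28 + 57 = 85
  {Spruce} + {Ridge, Alder, Fenby, North}: 44 + 55 = 99
  {Ridge, Spruce} + {Alder, Fenby, North}: 54 + 55 = 109
  {Alder} + {Ridge, Spruce, Fenby, North}: 48 + 57 = 105
  {Ridge, Alder} + {Spruce, Fenby, North}: 48 + 57 = 105
  {Spruce, Alder} + {Ridge, Fenby, North}: 54 + 55 = 109
  … (15 splits in total)
  {Fenby} + {Ridge, Spruce, Alder, North}: 10 + 57 = 67  ← best
Best: vehicle 1 Vale → Fenby → Vale = 10; vehicle 2 Vale → Ridge → Alder → Spruce → North → Vale = 57; combined 67.

67 km — the smallest possible combined total.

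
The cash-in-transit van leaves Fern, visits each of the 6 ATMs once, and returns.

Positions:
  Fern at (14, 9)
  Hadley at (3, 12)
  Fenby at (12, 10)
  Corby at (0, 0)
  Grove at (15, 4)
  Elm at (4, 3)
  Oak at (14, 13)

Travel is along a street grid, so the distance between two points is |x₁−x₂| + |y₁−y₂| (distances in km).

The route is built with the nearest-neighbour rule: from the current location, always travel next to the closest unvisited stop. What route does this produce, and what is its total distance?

Nearest-neighbour total = 66 km; route Fern → Fenby → Oak → Grove → Elm → Corby → Hadley → Fern.

At Fern the remaining stops are Fenby 3, Oak 4, Grove 6, Hadley 14, Elm 16, Corby 23; go to Fenby.
At Fenby the remaining stops are Oak 5, Grove 9, Hadley 11, Elm 15, Corby 22; go to Oak.
At Oak the remaining stops are Grove 10, Hadley 12, Elm 20, Corby 27; go to Grove.
At Grove the remaining stops are Elm 12, Corby 19, Hadley 20; go to Elm.
At Elm the remaining stops are Corby 7, Hadley 10; go to Corby.
At Corby the remaining stops are Hadley 15; go to Hadley.
Return Hadley→Fern: 14.
Total = 3 + 5 + 10 + 12 + 7 + 15 + 14 = 66.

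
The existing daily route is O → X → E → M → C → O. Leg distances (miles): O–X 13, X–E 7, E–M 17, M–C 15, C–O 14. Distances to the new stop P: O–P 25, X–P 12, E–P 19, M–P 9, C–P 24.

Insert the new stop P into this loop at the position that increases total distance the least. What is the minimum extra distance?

Insertion cost between consecutive stops i–j is d(i,P) + d(P,j) − d(i,j):
  between O and X: 25 + 12 − 13 = 24
  between X and E: 12 + 19 − 7 = 24
  between E and M: 19 + 9 − 17 = 11
  between M and C: 9 + 24 − 15 = 18
  between C and O: 24 + 25 − 14 = 35
Cheapest insertion is between E and M, adding 11.
New total = 66 + 11 = 77.

Minimum extra distance: 11 miles, inserting P between E and M.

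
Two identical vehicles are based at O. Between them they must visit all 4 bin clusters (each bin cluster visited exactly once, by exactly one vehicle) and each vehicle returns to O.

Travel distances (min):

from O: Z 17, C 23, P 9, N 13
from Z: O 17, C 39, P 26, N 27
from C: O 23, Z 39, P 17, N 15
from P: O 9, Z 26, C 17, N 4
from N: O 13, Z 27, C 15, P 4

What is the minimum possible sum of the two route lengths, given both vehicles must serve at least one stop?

Try each way of splitting the stops between the two vehicles (each non-empty) and, for each split, find the best tour for each vehicle:
  {Z} + {C, P, N}: 34 + 51 = 85
  {C} + {Z, P, N}: 46 + 57 = 103
  {Z, C} + {P, N}: 79 + 26 = 105
  {P} + {Z, C, N}: 18 + 82 = 100
  {Z, P} + {C, N}: 52 + 51 = 103
  {C, P} + {Z, N}: 49 + 57 = 106
  … (7 splits in total)
Best: vehicle 1 O → Z → O = 34; vehicle 2 O → C → N → P → O = 51; combined 85.

85 min — the smallest possible combined total.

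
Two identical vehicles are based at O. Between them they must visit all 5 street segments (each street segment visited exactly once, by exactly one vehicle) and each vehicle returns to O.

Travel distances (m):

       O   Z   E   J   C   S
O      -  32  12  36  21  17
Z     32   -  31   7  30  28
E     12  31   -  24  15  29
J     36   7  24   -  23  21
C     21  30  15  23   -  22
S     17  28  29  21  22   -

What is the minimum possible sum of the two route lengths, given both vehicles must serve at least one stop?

120 m — the smallest possible combined total.

There are 2^4 − 1 = 15 ways to divide the 5 stops into two non-empty groups. For each, the best each vehicle can do is its own shortest tour through its group:
  {Z} + {E, J, C, S}: 64 + 88 = 152
  {E} + {Z, J, C, S}: 24 + 96 = 120
  {Z, E} + {J, C, S}: 75 + 82 = 157
  {J} + {Z, E, C, S}: 72 + 102 = 174
  {Z, J} + {E, C, S}: 75 + 66 = 141
  {E, J} + {Z, C, S}: 72 + 96 = 168
  … (15 splits in total)
Best: vehicle 1 O → E → O = 24; vehicle 2 O → C → Z → J → S → O = 96; combined 120.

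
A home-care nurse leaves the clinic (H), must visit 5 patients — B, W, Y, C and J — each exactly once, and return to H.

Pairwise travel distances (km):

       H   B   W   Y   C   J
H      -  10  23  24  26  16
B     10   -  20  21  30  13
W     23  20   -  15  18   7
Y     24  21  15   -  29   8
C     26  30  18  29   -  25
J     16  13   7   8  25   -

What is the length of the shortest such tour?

90 km — the shortest possible round trip.

H → B → W → Y → C → J → H: 10+20+15+29+25+16 = 115
H → B → W → Y → J → C → H: 10+20+15+8+25+26 = 104
H → B → W → C → Y → J → H: 10+20+18+29+8+16 = 101
H → B → W → C → J → Y → H: 10+20+18+25+8+24 = 105
H → B → W → J → Y → C → H: 10+20+7+8+29+26 = 100
H → B → W → J → C → Y → H: 10+20+7+25+29+24 = 115
H → B → Y → W → C → J → H: 10+21+15+18+25+16 = 105
H → B → Y → W → J → C → H: 10+21+15+7+25+26 = 104
H → B → Y → C → W → J → H: 10+21+29+18+7+16 = 101
H → B → Y → C → J → W → H: 10+21+29+25+7+23 = 115
H → B → Y → J → W → C → H: 10+21+8+7+18+26 = 90
H → B → Y → J → C → W → H: 10+21+8+25+18+23 = 105
H → B → C → W → Y → J → H: 10+30+18+15+8+16 = 97
H → B → C → W → J → Y → H: 10+30+18+7+8+24 = 97
… (46 more)
The minimum is 90.
One optimal route: H → B → Y → J → W → C → H (or its reverse).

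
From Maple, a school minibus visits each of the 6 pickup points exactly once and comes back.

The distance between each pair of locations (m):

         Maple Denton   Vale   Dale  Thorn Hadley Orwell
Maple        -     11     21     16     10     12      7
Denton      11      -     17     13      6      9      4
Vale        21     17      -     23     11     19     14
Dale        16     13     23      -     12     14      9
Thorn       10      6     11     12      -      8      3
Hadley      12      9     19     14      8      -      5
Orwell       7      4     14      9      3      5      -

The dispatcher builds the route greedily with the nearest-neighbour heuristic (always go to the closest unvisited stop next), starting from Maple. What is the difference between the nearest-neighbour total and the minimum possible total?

6 m longer than the optimal tour.

From Maple: Orwell=7, Thorn=10, Denton=11, Hadley=12, Dale=16, Vale=21 → choose Orwell (7).
From Orwell: Thorn=3, Denton=4, Hadley=5, Dale=9, Vale=14 → choose Thorn (3).
From Thorn: Denton=6, Hadley=8, Vale=11, Dale=12 → choose Denton (6).
From Denton: Hadley=9, Dale=13, Vale=17 → choose Hadley (9).
From Hadley: Dale=14, Vale=19 → choose Dale (14).
From Dale: Vale=23 → choose Vale (23).
NN route Maple → Orwell → Thorn → Denton → Hadley → Dale → Vale → Maple costs 83.
Optimal: Maple → Denton → Vale → Thorn → Dale → Hadley → Orwell → Maple costs 77 (by enumerating all 360 distinct tours).
Excess = 83 − 77 = 6.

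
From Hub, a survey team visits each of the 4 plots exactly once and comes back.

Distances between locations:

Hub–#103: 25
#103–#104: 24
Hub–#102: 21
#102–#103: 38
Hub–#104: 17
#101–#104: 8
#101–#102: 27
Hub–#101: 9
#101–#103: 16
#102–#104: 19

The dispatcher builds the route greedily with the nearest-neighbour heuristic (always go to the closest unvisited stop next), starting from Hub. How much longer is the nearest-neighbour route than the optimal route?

10 longer than the optimal tour.

From Hub: #101=9, #104=17, #102=21, #103=25 → choose #101 (9).
From #101: #104=8, #103=16, #102=27 → choose #104 (8).
From #104: #102=19, #103=24 → choose #102 (19).
From #102: #103=38 → choose #103 (38).
NN route Hub → #101 → #104 → #102 → #103 → Hub costs 99.
Optimal: Hub → #101 → #103 → #104 → #102 → Hub costs 89 (by enumerating all 12 distinct tours).
Excess = 99 − 89 = 10.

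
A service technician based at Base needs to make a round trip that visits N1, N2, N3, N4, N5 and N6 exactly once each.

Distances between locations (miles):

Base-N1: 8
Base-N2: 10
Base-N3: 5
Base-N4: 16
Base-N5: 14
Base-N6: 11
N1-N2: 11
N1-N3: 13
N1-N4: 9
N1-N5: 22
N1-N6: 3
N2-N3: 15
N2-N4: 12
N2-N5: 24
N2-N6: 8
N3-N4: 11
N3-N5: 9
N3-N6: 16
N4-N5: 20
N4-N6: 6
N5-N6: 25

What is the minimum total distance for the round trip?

64 miles — the shortest possible round trip.

Base-N1-N2-N3-N4-N5-N6-Base: 8+11+15+11+20+25+11 = 101
Base-N1-N2-N3-N4-N6-N5-Base: 8+11+15+11+6+25+14 = 90
Base-N1-N2-N3-N5-N4-N6-Base: 8+11+15+9+20+6+11 = 80
Base-N1-N2-N3-N5-N6-N4-Base: 8+11+15+9+25+6+16 = 90
Base-N1-N2-N3-N6-N4-N5-Base: 8+11+15+16+6+20+14 = 90
Base-N1-N2-N3-N6-N5-N4-Base: 8+11+15+16+25+20+16 = 111
Base-N1-N2-N4-N3-N5-N6-Base: 8+11+12+11+9+25+11 = 87
Base-N1-N2-N4-N3-N6-N5-Base: 8+11+12+11+16+25+14 = 97
… (352 more)
Base-N2-N1-N6-N4-N3-N5-Base: 10+11+3+6+11+9+14 = 64  ← best
The minimum is 64.
One optimal route: Base → N2 → N1 → N6 → N4 → N3 → N5 → Base (or its reverse).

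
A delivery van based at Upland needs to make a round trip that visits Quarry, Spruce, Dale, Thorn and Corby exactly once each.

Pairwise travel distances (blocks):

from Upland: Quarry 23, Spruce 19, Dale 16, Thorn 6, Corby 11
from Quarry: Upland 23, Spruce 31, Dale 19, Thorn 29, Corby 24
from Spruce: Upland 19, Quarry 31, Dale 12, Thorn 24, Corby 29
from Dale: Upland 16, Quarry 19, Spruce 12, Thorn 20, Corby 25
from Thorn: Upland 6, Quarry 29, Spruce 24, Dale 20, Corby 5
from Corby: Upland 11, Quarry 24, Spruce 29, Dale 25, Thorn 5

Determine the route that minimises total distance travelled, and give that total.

Minimum total distance: 85 blocks.

Upland-Quarry-Spruce-Dale-Thorn-Corby-Upland: 23+31+12+20+5+11 = 102
Upland-Quarry-Spruce-Dale-Corby-Thorn-Upland: 23+31+12+25+5+6 = 102
Upland-Quarry-Spruce-Thorn-Dale-Corby-Upland: 23+31+24+20+25+11 = 134
Upland-Quarry-Spruce-Thorn-Corby-Dale-Upland: 23+31+24+5+25+16 = 124
Upland-Quarry-Spruce-Corby-Dale-Thorn-Upland: 23+31+29+25+20+6 = 134
Upland-Quarry-Spruce-Corby-Thorn-Dale-Upland: 23+31+29+5+20+16 = 124
Upland-Quarry-Dale-Spruce-Thorn-Corby-Upland: 23+19+12+24+5+11 = 94
Upland-Quarry-Dale-Spruce-Corby-Thorn-Upland: 23+19+12+29+5+6 = 94
Upland-Quarry-Dale-Thorn-Spruce-Corby-Upland: 23+19+20+24+29+11 = 126
Upland-Quarry-Dale-Thorn-Corby-Spruce-Upland: 23+19+20+5+29+19 = 115
Upland-Quarry-Dale-Corby-Spruce-Thorn-Upland: 23+19+25+29+24+6 = 126
Upland-Quarry-Dale-Corby-Thorn-Spruce-Upland: 23+19+25+5+24+19 = 115
Upland-Quarry-Thorn-Spruce-Dale-Corby-Upland: 23+29+24+12+25+11 = 124
Upland-Quarry-Thorn-Spruce-Corby-Dale-Upland: 23+29+24+29+25+16 = 146
… (46 more)
Upland-Spruce-Dale-Quarry-Corby-Thorn-Upland: 19+12+19+24+5+6 = 85  ← best
The minimum is 85.
One optimal route: Upland → Spruce → Dale → Quarry → Corby → Thorn → Upland (or its reverse).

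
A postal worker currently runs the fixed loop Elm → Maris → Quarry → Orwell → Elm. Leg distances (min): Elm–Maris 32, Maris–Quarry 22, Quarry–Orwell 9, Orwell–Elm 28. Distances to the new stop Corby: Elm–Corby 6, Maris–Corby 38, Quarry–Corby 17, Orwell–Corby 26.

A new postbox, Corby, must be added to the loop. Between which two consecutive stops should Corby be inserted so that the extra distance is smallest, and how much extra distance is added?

Insertion cost between consecutive stops i–j is d(i,Corby) + d(Corby,j) − d(i,j):
  between Elm and Maris: 6 + 38 − 32 = 12
  between Maris and Quarry: 38 + 17 − 22 = 33
  between Quarry and Orwell: 17 + 26 − 9 = 34
  between Orwell and Elm: 26 + 6 − 28 = 4
Cheapest insertion is between Orwell and Elm, adding 4.
New total = 91 + 4 = 95.

+4 min — insert Corby between Orwell and Elm.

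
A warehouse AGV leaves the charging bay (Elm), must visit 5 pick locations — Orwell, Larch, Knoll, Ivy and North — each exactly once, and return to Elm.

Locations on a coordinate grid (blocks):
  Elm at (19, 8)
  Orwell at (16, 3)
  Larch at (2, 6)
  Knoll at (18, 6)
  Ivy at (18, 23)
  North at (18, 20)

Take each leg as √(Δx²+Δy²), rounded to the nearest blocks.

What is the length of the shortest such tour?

58 blocks — the shortest possible round trip.

Elm-Orwell-Larch-Knoll-Ivy-North-Elm: 6+14+16+17+3+12 = 68
Elm-Orwell-Larch-Knoll-North-Ivy-Elm: 6+14+16+14+3+15 = 68
Elm-Orwell-Larch-Ivy-Knoll-North-Elm: 6+14+23+17+14+12 = 86
Elm-Orwell-Larch-Ivy-North-Knoll-Elm: 6+14+23+3+14+2 = 62
Elm-Orwell-Larch-North-Knoll-Ivy-Elm: 6+14+21+14+17+15 = 87
Elm-Orwell-Larch-North-Ivy-Knoll-Elm: 6+14+21+3+17+2 = 63
Elm-Orwell-Knoll-Larch-Ivy-North-Elm: 6+4+16+23+3+12 = 64
Elm-Orwell-Knoll-Larch-North-Ivy-Elm: 6+4+16+21+3+15 = 65
Elm-Orwell-Knoll-Ivy-Larch-North-Elm: 6+4+17+23+21+12 = 83
Elm-Orwell-Knoll-Ivy-North-Larch-Elm: 6+4+17+3+21+17 = 68
Elm-Orwell-Knoll-North-Larch-Ivy-Elm: 6+4+14+21+23+15 = 83
Elm-Orwell-Knoll-North-Ivy-Larch-Elm: 6+4+14+3+23+17 = 67
Elm-Orwell-Ivy-Larch-Knoll-North-Elm: 6+20+23+16+14+12 = 91
Elm-Orwell-Ivy-Larch-North-Knoll-Elm: 6+20+23+21+14+2 = 86
… (46 more)
Elm-Knoll-Orwell-Larch-Ivy-North-Elm: 2+4+14+23+3+12 = 58  ← best
The minimum is 58.
One optimal route: Elm → Knoll → Orwell → Larch → Ivy → North → Elm (or its reverse).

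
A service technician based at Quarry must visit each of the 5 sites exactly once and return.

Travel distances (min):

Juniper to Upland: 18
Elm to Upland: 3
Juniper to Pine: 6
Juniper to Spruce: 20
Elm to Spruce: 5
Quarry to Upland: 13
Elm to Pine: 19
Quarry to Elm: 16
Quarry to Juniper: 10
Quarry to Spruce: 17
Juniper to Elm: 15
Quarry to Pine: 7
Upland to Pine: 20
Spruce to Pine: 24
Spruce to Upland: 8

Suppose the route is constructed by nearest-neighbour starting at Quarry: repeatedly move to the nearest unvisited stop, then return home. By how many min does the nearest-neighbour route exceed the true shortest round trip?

The nearest-neighbour route is 2 min longer than optimal.

Quarry: Pine=7, Juniper=10, Upland=13, Elm=16, Spruce=17 ⇒ Pine
Pine: Juniper=6, Elm=19, Upland=20, Spruce=24 ⇒ Juniper
Juniper: Elm=15, Upland=18, Spruce=20 ⇒ Elm
Elm: Upland=3, Spruce=5 ⇒ Upland
Upland: Spruce=8 ⇒ Spruce
NN route Quarry → Pine → Juniper → Elm → Upland → Spruce → Quarry costs 56.
Optimal: Quarry → Upland → Elm → Spruce → Juniper → Pine → Quarry costs 54 (by enumerating all 60 distinct tours).
Excess = 56 − 54 = 2.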